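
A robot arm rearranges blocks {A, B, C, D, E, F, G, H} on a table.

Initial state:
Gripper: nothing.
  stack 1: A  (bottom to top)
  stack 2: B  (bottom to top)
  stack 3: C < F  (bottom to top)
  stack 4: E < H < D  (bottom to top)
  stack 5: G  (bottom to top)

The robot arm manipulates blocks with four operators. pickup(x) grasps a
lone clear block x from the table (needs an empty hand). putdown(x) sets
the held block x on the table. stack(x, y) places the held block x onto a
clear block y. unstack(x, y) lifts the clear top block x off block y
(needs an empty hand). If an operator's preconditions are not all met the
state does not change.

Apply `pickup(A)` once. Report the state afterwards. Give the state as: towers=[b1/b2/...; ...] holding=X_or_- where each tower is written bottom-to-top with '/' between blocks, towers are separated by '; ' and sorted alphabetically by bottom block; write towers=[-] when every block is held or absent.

before: towers=[A; B; C/F; E/H/D; G] holding=-
pre[pickup(A)]: clear(A) yes, ontable(A) yes, handempty yes
all met → apply pickup(A)
after:  towers=[B; C/F; E/H/D; G] holding=A

towers=[B; C/F; E/H/D; G] holding=A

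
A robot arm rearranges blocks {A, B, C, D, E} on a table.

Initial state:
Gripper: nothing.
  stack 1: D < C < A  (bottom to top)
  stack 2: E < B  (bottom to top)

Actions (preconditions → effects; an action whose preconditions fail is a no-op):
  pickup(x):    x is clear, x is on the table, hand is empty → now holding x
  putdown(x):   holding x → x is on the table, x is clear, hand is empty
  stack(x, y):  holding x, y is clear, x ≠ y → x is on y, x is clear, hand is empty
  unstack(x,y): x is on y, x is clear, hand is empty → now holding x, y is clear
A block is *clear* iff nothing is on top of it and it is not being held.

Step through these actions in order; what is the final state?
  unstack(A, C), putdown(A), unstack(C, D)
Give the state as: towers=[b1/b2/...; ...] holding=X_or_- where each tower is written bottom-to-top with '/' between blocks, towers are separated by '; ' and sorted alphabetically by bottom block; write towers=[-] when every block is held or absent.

step 1 (unstack(A, C)): towers=[D/C; E/B] holding=A
step 2 (putdown(A)): towers=[A; D/C; E/B] holding=-
step 3 (unstack(C, D)): towers=[A; D; E/B] holding=C

towers=[A; D; E/B] holding=C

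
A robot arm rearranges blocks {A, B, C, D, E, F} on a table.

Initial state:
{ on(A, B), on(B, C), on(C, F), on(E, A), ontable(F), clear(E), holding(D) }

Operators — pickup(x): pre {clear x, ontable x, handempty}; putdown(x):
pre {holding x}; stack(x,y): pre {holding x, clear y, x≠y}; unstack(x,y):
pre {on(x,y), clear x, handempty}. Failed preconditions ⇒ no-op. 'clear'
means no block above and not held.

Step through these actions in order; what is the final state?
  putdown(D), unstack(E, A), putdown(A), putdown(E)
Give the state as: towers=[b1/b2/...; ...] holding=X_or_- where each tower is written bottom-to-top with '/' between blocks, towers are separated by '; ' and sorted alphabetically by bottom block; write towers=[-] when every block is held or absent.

step 1 (putdown(D)): towers=[D; F/C/B/A/E] holding=-
step 2 (unstack(E, A)): towers=[D; F/C/B/A] holding=E
step 3 (putdown(A)) [no-op]: towers=[D; F/C/B/A] holding=E
step 4 (putdown(E)): towers=[D; E; F/C/B/A] holding=-

towers=[D; E; F/C/B/A] holding=-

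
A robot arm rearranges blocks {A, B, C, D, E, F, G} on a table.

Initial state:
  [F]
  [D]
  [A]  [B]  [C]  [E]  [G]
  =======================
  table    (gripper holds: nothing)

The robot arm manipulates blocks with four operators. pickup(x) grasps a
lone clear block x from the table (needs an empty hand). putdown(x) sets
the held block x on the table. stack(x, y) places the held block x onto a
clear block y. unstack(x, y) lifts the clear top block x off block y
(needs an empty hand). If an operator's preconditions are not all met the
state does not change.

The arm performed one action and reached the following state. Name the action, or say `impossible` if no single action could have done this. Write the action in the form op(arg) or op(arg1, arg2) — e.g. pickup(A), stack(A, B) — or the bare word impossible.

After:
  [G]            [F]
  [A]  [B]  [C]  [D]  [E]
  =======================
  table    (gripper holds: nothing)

impossible

target: towers=[A/G; B; C; D/F; E] holding=-
         pickup(B) → towers=[A/D/F; C; E; G] holding=B
     unstack(F, D) → towers=[A/D; B; C; E; G] holding=F
         pickup(G) → towers=[A/D/F; B; C; E] holding=G
         pickup(E) → towers=[A/D/F; B; C; G] holding=E
         pickup(C) → towers=[A/D/F; B; E; G] holding=C
none of the 5 applicable actions match → impossible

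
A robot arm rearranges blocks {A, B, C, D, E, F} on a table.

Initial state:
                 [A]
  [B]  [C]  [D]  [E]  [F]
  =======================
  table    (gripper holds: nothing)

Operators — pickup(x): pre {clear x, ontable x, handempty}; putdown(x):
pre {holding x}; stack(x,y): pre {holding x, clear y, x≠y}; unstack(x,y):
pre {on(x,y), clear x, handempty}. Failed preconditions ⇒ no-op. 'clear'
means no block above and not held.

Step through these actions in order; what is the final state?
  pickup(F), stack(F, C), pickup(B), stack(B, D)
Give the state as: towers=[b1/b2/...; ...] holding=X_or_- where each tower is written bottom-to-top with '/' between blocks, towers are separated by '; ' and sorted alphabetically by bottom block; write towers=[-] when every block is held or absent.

towers=[C/F; D/B; E/A] holding=-

step 1 (pickup(F)): towers=[B; C; D; E/A] holding=F
step 2 (stack(F, C)): towers=[B; C/F; D; E/A] holding=-
step 3 (pickup(B)): towers=[C/F; D; E/A] holding=B
step 4 (stack(B, D)): towers=[C/F; D/B; E/A] holding=-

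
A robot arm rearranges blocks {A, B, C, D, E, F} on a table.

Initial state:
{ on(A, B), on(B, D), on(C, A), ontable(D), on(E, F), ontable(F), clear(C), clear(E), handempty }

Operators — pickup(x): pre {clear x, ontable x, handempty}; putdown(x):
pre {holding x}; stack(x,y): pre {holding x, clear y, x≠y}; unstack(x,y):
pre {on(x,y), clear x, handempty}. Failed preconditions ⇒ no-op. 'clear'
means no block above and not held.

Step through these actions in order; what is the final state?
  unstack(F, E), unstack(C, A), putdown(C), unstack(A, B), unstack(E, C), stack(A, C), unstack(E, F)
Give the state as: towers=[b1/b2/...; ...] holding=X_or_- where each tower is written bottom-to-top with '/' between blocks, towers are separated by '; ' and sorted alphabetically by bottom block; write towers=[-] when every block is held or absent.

step 1 (unstack(F, E)) [no-op]: towers=[D/B/A/C; F/E] holding=-
step 2 (unstack(C, A)): towers=[D/B/A; F/E] holding=C
step 3 (putdown(C)): towers=[C; D/B/A; F/E] holding=-
step 4 (unstack(A, B)): towers=[C; D/B; F/E] holding=A
step 5 (unstack(E, C)) [no-op]: towers=[C; D/B; F/E] holding=A
step 6 (stack(A, C)): towers=[C/A; D/B; F/E] holding=-
step 7 (unstack(E, F)): towers=[C/A; D/B; F] holding=E

towers=[C/A; D/B; F] holding=E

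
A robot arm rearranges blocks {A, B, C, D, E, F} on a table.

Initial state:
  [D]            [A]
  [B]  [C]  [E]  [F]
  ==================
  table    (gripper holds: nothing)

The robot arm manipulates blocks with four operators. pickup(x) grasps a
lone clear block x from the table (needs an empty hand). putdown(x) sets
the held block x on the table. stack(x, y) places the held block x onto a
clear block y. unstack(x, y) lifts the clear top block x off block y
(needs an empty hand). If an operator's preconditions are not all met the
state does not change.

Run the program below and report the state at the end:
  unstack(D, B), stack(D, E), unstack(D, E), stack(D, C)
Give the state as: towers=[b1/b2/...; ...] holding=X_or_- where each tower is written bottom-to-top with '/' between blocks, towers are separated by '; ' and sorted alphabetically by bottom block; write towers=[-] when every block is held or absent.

towers=[B; C/D; E; F/A] holding=-

step 1 (unstack(D, B)): towers=[B; C; E; F/A] holding=D
step 2 (stack(D, E)): towers=[B; C; E/D; F/A] holding=-
step 3 (unstack(D, E)): towers=[B; C; E; F/A] holding=D
step 4 (stack(D, C)): towers=[B; C/D; E; F/A] holding=-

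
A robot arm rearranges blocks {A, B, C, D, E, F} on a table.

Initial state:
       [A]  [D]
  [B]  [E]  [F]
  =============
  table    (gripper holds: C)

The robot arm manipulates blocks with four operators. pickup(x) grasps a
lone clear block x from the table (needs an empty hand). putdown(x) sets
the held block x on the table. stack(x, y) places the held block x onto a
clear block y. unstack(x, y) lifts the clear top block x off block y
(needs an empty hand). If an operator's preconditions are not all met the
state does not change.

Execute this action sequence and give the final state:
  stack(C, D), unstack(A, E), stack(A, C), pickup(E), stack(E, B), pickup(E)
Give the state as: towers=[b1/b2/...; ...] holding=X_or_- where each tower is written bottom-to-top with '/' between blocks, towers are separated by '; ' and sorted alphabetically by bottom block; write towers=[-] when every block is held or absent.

step 1 (stack(C, D)): towers=[B; E/A; F/D/C] holding=-
step 2 (unstack(A, E)): towers=[B; E; F/D/C] holding=A
step 3 (stack(A, C)): towers=[B; E; F/D/C/A] holding=-
step 4 (pickup(E)): towers=[B; F/D/C/A] holding=E
step 5 (stack(E, B)): towers=[B/E; F/D/C/A] holding=-
step 6 (pickup(E)) [no-op]: towers=[B/E; F/D/C/A] holding=-

towers=[B/E; F/D/C/A] holding=-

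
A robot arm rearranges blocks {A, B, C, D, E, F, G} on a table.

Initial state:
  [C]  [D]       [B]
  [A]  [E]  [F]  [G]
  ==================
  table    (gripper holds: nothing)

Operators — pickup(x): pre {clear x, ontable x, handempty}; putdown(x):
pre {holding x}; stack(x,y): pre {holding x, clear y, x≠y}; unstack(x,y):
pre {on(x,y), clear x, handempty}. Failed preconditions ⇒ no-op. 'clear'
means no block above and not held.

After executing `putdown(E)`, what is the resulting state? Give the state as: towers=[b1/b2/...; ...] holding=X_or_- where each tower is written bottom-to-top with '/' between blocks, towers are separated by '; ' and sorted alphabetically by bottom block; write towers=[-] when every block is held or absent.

before: towers=[A/C; E/D; F; G/B] holding=-
pre[putdown(E)]: holding(E) no
holding(E) unmet → putdown(E) is a no-op
after:  towers=[A/C; E/D; F; G/B] holding=-

towers=[A/C; E/D; F; G/B] holding=-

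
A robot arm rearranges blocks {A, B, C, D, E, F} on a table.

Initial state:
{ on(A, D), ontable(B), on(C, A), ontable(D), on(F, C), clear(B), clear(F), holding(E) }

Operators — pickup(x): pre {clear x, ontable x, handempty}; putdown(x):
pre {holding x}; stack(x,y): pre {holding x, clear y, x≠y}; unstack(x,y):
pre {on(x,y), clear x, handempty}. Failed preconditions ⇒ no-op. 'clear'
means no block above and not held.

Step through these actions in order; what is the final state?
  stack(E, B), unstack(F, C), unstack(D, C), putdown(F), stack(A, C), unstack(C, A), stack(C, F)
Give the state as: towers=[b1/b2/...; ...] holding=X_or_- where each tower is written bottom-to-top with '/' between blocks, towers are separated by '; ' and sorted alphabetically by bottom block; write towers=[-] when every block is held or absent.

step 1 (stack(E, B)): towers=[B/E; D/A/C/F] holding=-
step 2 (unstack(F, C)): towers=[B/E; D/A/C] holding=F
step 3 (unstack(D, C)) [no-op]: towers=[B/E; D/A/C] holding=F
step 4 (putdown(F)): towers=[B/E; D/A/C; F] holding=-
step 5 (stack(A, C)) [no-op]: towers=[B/E; D/A/C; F] holding=-
step 6 (unstack(C, A)): towers=[B/E; D/A; F] holding=C
step 7 (stack(C, F)): towers=[B/E; D/A; F/C] holding=-

towers=[B/E; D/A; F/C] holding=-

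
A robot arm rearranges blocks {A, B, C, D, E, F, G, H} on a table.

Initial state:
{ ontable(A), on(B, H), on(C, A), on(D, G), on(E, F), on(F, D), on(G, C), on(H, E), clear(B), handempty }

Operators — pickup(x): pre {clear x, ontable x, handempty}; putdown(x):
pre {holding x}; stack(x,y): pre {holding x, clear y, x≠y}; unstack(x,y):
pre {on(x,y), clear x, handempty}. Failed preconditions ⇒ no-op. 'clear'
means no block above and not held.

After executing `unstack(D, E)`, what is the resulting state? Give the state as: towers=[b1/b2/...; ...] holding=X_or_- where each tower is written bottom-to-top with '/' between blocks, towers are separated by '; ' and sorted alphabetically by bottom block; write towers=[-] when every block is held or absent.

before: towers=[A/C/G/D/F/E/H/B] holding=-
pre[unstack(D, E)]: on(D,E) ✗, clear(D) ✗, handempty ✓
on(D,E), clear(D) unmet → unstack(D, E) is a no-op
after:  towers=[A/C/G/D/F/E/H/B] holding=-

towers=[A/C/G/D/F/E/H/B] holding=-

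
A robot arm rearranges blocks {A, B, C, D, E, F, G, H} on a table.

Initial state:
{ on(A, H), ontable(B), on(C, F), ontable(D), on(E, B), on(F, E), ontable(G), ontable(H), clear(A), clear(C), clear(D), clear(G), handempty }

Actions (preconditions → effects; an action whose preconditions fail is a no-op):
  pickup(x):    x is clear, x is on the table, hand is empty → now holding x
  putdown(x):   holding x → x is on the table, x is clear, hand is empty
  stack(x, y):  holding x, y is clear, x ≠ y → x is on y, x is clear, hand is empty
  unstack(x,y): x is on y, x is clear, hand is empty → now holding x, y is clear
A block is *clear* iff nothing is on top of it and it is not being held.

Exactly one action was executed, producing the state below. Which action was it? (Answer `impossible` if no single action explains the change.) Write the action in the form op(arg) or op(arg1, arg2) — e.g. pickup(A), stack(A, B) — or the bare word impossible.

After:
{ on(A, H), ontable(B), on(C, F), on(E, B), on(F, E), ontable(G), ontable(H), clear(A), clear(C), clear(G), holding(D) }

pickup(D)

target: towers=[B/E/F/C; G; H/A] holding=D
         pickup(G) → towers=[B/E/F/C; D; H/A] holding=G
     unstack(A, H) → towers=[B/E/F/C; D; G; H] holding=A
         pickup(D) → towers=[B/E/F/C; G; H/A] holding=D  ← match
     unstack(C, F) → towers=[B/E/F; D; G; H/A] holding=C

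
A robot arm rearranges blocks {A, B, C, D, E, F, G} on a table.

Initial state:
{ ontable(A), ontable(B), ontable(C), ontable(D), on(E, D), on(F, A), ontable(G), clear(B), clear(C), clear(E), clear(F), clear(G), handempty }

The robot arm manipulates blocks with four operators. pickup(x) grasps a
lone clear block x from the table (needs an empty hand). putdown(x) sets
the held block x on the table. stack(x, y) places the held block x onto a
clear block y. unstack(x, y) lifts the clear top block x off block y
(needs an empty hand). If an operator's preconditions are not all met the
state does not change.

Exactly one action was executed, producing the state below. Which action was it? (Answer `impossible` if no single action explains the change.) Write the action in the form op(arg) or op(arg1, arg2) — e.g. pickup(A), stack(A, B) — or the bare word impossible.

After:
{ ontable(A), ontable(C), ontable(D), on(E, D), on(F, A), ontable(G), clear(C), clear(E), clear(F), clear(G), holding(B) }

pickup(B)

target: towers=[A/F; C; D/E; G] holding=B
         pickup(B) → towers=[A/F; C; D/E; G] holding=B  ← match
     unstack(F, A) → towers=[A; B; C; D/E; G] holding=F
         pickup(G) → towers=[A/F; B; C; D/E] holding=G
     unstack(E, D) → towers=[A/F; B; C; D; G] holding=E
         pickup(C) → towers=[A/F; B; D/E; G] holding=C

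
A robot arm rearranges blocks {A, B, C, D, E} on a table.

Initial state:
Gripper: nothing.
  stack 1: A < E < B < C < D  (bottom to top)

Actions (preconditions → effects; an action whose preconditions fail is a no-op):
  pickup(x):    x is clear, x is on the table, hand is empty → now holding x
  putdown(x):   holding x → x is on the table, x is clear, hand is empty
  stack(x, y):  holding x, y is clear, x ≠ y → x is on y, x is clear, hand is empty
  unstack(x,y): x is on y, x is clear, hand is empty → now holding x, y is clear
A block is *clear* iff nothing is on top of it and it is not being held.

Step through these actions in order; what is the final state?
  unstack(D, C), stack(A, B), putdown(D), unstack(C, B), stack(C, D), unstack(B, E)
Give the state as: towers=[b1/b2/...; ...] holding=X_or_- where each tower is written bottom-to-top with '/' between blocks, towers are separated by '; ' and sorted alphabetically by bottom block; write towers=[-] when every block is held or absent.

step 1 (unstack(D, C)): towers=[A/E/B/C] holding=D
step 2 (stack(A, B)) [no-op]: towers=[A/E/B/C] holding=D
step 3 (putdown(D)): towers=[A/E/B/C; D] holding=-
step 4 (unstack(C, B)): towers=[A/E/B; D] holding=C
step 5 (stack(C, D)): towers=[A/E/B; D/C] holding=-
step 6 (unstack(B, E)): towers=[A/E; D/C] holding=B

towers=[A/E; D/C] holding=B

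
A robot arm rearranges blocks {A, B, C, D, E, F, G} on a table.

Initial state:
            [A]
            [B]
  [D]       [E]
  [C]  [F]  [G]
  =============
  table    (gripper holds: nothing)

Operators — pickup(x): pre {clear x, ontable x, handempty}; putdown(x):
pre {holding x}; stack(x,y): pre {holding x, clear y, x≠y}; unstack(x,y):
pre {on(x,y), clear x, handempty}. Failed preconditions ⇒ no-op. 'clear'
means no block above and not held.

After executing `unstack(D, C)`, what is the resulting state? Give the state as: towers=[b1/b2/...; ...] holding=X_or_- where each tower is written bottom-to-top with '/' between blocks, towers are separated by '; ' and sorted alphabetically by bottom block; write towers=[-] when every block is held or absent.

before: towers=[C/D; F; G/E/B/A] holding=-
pre[unstack(D, C)]: on(D,C) yes, clear(D) yes, handempty yes
all met → apply unstack(D, C)
after:  towers=[C; F; G/E/B/A] holding=D

towers=[C; F; G/E/B/A] holding=D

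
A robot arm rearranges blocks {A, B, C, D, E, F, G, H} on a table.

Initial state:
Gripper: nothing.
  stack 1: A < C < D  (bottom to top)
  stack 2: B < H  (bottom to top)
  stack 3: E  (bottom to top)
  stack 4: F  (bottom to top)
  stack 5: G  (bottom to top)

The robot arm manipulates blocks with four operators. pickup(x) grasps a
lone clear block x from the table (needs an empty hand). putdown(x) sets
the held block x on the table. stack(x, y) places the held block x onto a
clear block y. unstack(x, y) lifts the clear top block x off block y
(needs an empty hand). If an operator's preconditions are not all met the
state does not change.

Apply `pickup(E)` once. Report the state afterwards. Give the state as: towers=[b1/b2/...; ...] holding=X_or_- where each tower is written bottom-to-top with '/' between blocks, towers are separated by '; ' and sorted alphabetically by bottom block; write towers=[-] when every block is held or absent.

towers=[A/C/D; B/H; F; G] holding=E

before: towers=[A/C/D; B/H; E; F; G] holding=-
pre[pickup(E)]: clear(E) ok, ontable(E) ok, handempty ok
all met → apply pickup(E)
after:  towers=[A/C/D; B/H; F; G] holding=E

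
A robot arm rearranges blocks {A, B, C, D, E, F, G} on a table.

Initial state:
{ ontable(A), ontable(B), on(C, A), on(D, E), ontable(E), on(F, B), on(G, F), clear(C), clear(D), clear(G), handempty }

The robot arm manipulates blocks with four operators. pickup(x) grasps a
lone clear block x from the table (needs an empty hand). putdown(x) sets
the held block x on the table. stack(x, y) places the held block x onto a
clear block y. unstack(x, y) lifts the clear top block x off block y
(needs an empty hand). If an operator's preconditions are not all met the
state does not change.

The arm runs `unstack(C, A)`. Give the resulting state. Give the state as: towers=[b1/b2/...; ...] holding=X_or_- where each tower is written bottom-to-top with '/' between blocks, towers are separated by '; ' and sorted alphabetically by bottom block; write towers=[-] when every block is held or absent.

towers=[A; B/F/G; E/D] holding=C

before: towers=[A/C; B/F/G; E/D] holding=-
pre[unstack(C, A)]: on(C,A) ✓, clear(C) ✓, handempty ✓
all met → apply unstack(C, A)
after:  towers=[A; B/F/G; E/D] holding=C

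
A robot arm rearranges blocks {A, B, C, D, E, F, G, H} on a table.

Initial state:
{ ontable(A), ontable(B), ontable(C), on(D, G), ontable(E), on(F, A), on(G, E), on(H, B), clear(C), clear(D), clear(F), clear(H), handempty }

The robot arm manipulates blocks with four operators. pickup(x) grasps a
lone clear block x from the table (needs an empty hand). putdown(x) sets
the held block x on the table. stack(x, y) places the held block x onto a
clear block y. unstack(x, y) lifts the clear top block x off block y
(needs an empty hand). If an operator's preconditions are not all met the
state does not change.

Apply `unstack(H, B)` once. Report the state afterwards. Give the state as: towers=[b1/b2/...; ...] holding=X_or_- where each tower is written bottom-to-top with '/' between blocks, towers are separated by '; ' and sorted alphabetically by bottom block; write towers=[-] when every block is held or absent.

towers=[A/F; B; C; E/G/D] holding=H

before: towers=[A/F; B/H; C; E/G/D] holding=-
pre[unstack(H, B)]: on(H,B) ok, clear(H) ok, handempty ok
all met → apply unstack(H, B)
after:  towers=[A/F; B; C; E/G/D] holding=H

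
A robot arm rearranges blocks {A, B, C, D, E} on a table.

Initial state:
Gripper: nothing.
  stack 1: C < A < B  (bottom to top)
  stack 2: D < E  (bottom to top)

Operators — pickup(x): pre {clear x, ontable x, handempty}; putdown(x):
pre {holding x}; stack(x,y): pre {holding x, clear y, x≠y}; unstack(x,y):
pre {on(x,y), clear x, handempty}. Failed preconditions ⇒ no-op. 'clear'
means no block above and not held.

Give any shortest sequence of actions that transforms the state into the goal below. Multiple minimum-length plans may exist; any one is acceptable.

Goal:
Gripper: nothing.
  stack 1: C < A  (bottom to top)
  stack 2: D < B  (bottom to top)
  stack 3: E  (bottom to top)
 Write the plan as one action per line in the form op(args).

unstack(E, D)
putdown(E)
unstack(B, A)
stack(B, D)

step 1 (unstack(E, D)): towers=[C/A/B; D] holding=E
step 2 (putdown(E)): towers=[C/A/B; D; E] holding=-
step 3 (unstack(B, A)): towers=[C/A; D; E] holding=B
step 4 (stack(B, D)): towers=[C/A; D/B; E] holding=-
goal check: towers=[C/A; D/B; E] holding=- — reached (length 4, optimal by BFS)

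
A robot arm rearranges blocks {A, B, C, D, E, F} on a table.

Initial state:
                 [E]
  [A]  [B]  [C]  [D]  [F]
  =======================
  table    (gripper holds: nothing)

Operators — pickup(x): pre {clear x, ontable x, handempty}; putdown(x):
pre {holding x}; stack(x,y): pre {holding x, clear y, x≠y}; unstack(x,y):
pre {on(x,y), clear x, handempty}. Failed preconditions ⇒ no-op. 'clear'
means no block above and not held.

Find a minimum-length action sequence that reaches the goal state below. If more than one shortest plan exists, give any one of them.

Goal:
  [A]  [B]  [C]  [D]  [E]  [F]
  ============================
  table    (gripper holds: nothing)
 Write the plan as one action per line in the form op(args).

unstack(E, D)
putdown(E)

step 1 (unstack(E, D)): towers=[A; B; C; D; F] holding=E
step 2 (putdown(E)): towers=[A; B; C; D; E; F] holding=-
goal check: towers=[A; B; C; D; E; F] holding=- — reached (length 2, optimal by BFS)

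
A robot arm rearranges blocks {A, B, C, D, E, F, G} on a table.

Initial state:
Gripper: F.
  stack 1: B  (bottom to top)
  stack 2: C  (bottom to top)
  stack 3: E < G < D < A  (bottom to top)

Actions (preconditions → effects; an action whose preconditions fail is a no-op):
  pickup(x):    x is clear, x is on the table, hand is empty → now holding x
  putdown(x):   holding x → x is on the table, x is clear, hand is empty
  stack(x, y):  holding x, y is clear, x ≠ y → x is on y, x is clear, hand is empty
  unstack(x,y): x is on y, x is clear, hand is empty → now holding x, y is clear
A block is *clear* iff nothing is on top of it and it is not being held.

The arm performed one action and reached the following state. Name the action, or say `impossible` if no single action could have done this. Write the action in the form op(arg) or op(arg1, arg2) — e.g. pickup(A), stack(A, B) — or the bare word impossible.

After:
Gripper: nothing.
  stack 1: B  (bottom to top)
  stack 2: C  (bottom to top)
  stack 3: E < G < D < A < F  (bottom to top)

target: towers=[B; C; E/G/D/A/F] holding=-
        putdown(F) → towers=[B; C; E/G/D/A; F] holding=-
       stack(F, B) → towers=[B/F; C; E/G/D/A] holding=-
       stack(F, A) → towers=[B; C; E/G/D/A/F] holding=-  ← match
       stack(F, C) → towers=[B; C/F; E/G/D/A] holding=-

stack(F, A)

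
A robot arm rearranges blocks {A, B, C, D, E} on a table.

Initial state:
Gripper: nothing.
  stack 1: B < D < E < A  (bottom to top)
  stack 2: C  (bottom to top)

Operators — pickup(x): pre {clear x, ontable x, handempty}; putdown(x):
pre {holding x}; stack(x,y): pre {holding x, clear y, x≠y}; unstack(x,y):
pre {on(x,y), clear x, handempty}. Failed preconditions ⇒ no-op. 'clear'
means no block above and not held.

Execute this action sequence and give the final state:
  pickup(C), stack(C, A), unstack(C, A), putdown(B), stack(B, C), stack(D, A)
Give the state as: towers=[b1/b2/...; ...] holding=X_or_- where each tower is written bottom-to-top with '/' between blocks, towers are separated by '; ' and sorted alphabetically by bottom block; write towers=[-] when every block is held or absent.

step 1 (pickup(C)): towers=[B/D/E/A] holding=C
step 2 (stack(C, A)): towers=[B/D/E/A/C] holding=-
step 3 (unstack(C, A)): towers=[B/D/E/A] holding=C
step 4 (putdown(B)) [no-op]: towers=[B/D/E/A] holding=C
step 5 (stack(B, C)) [no-op]: towers=[B/D/E/A] holding=C
step 6 (stack(D, A)) [no-op]: towers=[B/D/E/A] holding=C

towers=[B/D/E/A] holding=C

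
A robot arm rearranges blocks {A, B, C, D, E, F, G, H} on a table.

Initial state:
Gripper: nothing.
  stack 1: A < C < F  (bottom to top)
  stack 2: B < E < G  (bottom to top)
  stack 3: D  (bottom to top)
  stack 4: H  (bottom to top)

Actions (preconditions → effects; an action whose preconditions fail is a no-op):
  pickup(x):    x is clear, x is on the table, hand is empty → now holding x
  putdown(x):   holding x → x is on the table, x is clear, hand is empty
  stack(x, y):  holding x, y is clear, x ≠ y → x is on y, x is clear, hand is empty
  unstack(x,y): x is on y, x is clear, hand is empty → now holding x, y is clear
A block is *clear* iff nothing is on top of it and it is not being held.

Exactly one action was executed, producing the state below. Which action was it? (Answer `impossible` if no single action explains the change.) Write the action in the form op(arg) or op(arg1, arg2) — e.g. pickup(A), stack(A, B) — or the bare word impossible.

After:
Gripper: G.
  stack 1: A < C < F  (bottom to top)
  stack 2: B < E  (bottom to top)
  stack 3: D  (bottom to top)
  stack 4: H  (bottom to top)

unstack(G, E)

target: towers=[A/C/F; B/E; D; H] holding=G
     unstack(G, E) → towers=[A/C/F; B/E; D; H] holding=G  ← match
         pickup(H) → towers=[A/C/F; B/E/G; D] holding=H
     unstack(F, C) → towers=[A/C; B/E/G; D; H] holding=F
         pickup(D) → towers=[A/C/F; B/E/G; H] holding=D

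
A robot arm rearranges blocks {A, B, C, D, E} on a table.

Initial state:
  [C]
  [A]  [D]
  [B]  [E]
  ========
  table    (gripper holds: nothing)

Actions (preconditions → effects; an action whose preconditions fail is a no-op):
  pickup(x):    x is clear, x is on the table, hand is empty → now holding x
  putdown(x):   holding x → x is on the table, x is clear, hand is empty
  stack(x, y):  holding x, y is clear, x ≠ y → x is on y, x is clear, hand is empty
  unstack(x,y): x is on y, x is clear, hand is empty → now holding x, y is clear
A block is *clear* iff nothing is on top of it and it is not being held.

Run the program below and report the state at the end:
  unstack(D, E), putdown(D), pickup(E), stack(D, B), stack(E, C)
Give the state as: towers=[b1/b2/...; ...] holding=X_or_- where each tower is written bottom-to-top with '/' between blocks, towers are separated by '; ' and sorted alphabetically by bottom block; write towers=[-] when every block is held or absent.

step 1 (unstack(D, E)): towers=[B/A/C; E] holding=D
step 2 (putdown(D)): towers=[B/A/C; D; E] holding=-
step 3 (pickup(E)): towers=[B/A/C; D] holding=E
step 4 (stack(D, B)) [no-op]: towers=[B/A/C; D] holding=E
step 5 (stack(E, C)): towers=[B/A/C/E; D] holding=-

towers=[B/A/C/E; D] holding=-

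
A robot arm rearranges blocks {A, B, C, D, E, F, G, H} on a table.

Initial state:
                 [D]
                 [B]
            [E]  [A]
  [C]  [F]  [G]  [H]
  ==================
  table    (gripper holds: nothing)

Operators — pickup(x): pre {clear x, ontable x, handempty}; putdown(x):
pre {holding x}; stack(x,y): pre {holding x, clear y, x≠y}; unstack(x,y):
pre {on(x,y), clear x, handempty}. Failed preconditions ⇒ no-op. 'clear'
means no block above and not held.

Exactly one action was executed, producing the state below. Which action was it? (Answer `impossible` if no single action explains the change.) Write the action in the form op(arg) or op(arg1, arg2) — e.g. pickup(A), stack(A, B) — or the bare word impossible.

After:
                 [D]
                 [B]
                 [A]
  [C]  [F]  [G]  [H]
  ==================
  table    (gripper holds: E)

unstack(E, G)

target: towers=[C; F; G; H/A/B/D] holding=E
     unstack(E, G) → towers=[C; F; G; H/A/B/D] holding=E  ← match
         pickup(F) → towers=[C; G/E; H/A/B/D] holding=F
     unstack(D, B) → towers=[C; F; G/E; H/A/B] holding=D
         pickup(C) → towers=[F; G/E; H/A/B/D] holding=C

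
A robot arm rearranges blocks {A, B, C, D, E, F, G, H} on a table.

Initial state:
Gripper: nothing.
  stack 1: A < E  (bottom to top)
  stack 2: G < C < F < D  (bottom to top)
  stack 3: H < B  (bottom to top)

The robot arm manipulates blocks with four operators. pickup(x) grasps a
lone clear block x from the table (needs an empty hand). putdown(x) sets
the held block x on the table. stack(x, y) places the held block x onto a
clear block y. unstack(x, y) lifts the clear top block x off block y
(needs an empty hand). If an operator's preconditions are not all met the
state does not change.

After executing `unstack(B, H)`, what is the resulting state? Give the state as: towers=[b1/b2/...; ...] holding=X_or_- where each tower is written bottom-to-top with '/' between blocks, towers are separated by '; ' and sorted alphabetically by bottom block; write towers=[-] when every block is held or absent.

before: towers=[A/E; G/C/F/D; H/B] holding=-
pre[unstack(B, H)]: on(B,H) yes, clear(B) yes, handempty yes
all met → apply unstack(B, H)
after:  towers=[A/E; G/C/F/D; H] holding=B

towers=[A/E; G/C/F/D; H] holding=B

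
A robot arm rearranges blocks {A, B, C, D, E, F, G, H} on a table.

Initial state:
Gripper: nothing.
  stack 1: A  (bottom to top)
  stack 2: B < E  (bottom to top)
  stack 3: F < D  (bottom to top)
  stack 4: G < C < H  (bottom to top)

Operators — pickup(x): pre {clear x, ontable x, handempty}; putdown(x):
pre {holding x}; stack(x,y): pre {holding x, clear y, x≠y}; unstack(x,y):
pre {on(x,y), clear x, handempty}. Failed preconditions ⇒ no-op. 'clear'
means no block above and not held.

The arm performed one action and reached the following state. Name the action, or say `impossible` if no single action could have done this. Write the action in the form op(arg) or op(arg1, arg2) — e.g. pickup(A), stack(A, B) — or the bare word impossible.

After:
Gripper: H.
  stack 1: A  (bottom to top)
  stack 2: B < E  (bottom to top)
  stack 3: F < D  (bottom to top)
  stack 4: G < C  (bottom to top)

unstack(H, C)

target: towers=[A; B/E; F/D; G/C] holding=H
         pickup(A) → towers=[B/E; F/D; G/C/H] holding=A
     unstack(E, B) → towers=[A; B; F/D; G/C/H] holding=E
     unstack(H, C) → towers=[A; B/E; F/D; G/C] holding=H  ← match
     unstack(D, F) → towers=[A; B/E; F; G/C/H] holding=D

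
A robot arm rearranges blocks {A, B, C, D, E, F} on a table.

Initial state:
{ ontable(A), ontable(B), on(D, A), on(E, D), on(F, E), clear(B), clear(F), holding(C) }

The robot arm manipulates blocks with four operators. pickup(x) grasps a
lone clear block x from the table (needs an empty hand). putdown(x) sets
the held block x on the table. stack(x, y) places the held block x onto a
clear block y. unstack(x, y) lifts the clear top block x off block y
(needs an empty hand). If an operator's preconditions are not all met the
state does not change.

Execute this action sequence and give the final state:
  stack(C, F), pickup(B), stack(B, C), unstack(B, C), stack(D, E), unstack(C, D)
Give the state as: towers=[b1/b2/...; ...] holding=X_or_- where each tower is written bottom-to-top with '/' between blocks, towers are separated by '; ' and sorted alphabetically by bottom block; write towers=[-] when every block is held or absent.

step 1 (stack(C, F)): towers=[A/D/E/F/C; B] holding=-
step 2 (pickup(B)): towers=[A/D/E/F/C] holding=B
step 3 (stack(B, C)): towers=[A/D/E/F/C/B] holding=-
step 4 (unstack(B, C)): towers=[A/D/E/F/C] holding=B
step 5 (stack(D, E)) [no-op]: towers=[A/D/E/F/C] holding=B
step 6 (unstack(C, D)) [no-op]: towers=[A/D/E/F/C] holding=B

towers=[A/D/E/F/C] holding=B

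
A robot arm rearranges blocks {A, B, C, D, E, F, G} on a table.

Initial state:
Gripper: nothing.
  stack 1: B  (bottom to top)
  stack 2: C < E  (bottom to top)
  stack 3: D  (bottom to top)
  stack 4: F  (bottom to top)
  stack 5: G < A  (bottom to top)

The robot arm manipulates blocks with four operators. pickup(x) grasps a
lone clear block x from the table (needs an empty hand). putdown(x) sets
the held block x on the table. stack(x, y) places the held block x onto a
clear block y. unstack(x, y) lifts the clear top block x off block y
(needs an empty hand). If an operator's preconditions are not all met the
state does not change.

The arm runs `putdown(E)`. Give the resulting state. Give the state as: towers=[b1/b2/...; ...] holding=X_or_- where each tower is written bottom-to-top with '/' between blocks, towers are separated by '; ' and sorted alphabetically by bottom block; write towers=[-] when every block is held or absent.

towers=[B; C/E; D; F; G/A] holding=-

before: towers=[B; C/E; D; F; G/A] holding=-
pre[putdown(E)]: holding(E) fail
holding(E) unmet → putdown(E) is a no-op
after:  towers=[B; C/E; D; F; G/A] holding=-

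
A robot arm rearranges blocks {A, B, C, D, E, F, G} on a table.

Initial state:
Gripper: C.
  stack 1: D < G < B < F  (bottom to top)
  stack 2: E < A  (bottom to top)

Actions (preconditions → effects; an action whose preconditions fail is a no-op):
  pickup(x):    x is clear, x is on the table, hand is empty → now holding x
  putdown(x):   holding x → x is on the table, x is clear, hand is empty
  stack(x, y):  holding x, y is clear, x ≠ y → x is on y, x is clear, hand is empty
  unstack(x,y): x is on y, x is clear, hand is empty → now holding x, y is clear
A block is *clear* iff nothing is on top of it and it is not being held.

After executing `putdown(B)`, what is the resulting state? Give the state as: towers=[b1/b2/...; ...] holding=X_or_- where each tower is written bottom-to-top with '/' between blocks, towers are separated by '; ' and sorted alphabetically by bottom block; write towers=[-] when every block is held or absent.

before: towers=[D/G/B/F; E/A] holding=C
pre[putdown(B)]: holding(B) fail
holding(B) unmet → putdown(B) is a no-op
after:  towers=[D/G/B/F; E/A] holding=C

towers=[D/G/B/F; E/A] holding=C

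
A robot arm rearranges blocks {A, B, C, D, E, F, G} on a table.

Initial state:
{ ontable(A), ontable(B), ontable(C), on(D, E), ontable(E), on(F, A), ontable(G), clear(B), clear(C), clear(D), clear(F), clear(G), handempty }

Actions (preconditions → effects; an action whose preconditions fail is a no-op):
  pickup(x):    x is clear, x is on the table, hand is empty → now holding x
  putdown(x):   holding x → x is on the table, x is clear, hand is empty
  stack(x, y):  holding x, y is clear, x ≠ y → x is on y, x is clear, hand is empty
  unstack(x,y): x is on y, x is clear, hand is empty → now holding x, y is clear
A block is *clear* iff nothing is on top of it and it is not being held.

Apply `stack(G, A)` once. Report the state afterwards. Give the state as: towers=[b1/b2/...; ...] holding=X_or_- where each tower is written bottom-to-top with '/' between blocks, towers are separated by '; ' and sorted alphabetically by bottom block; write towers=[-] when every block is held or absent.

before: towers=[A/F; B; C; E/D; G] holding=-
pre[stack(G, A)]: holding(G) fail, clear(A) fail, G≠A ok
holding(G), clear(A) unmet → stack(G, A) is a no-op
after:  towers=[A/F; B; C; E/D; G] holding=-

towers=[A/F; B; C; E/D; G] holding=-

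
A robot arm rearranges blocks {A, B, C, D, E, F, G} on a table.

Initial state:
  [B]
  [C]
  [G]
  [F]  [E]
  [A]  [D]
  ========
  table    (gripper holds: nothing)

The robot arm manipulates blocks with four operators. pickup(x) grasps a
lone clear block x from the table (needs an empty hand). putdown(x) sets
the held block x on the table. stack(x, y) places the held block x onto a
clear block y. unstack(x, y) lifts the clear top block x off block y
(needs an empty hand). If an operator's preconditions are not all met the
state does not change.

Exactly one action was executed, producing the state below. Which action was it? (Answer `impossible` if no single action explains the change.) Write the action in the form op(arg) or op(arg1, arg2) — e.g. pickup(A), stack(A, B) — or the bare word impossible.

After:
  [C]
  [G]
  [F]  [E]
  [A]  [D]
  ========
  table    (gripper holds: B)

unstack(B, C)

target: towers=[A/F/G/C; D/E] holding=B
     unstack(B, C) → towers=[A/F/G/C; D/E] holding=B  ← match
     unstack(E, D) → towers=[A/F/G/C/B; D] holding=E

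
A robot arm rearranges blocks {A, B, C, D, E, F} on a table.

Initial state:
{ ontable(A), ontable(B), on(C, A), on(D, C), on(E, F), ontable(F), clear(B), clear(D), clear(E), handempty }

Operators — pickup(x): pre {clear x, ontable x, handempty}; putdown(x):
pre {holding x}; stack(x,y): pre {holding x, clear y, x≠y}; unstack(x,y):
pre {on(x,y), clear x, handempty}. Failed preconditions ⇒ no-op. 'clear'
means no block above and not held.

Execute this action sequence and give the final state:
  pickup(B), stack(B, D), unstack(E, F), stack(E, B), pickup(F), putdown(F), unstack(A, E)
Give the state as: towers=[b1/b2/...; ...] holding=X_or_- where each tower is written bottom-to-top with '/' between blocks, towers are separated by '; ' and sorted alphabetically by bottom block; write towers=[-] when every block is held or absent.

step 1 (pickup(B)): towers=[A/C/D; F/E] holding=B
step 2 (stack(B, D)): towers=[A/C/D/B; F/E] holding=-
step 3 (unstack(E, F)): towers=[A/C/D/B; F] holding=E
step 4 (stack(E, B)): towers=[A/C/D/B/E; F] holding=-
step 5 (pickup(F)): towers=[A/C/D/B/E] holding=F
step 6 (putdown(F)): towers=[A/C/D/B/E; F] holding=-
step 7 (unstack(A, E)) [no-op]: towers=[A/C/D/B/E; F] holding=-

towers=[A/C/D/B/E; F] holding=-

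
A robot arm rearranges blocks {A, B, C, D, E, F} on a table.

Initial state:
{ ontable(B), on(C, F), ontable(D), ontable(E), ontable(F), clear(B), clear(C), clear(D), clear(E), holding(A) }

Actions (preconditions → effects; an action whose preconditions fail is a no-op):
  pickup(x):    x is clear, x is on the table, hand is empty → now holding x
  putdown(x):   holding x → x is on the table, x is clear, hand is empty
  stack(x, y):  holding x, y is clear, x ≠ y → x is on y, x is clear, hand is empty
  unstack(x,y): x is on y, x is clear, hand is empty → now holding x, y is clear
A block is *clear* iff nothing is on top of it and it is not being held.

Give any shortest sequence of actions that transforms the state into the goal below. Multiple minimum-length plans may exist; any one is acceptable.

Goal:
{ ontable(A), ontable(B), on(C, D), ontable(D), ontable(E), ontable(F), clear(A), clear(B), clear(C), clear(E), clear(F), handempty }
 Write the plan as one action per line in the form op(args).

putdown(A)
unstack(C, F)
stack(C, D)

step 1 (putdown(A)): towers=[A; B; D; E; F/C] holding=-
step 2 (unstack(C, F)): towers=[A; B; D; E; F] holding=C
step 3 (stack(C, D)): towers=[A; B; D/C; E; F] holding=-
goal check: towers=[A; B; D/C; E; F] holding=- — reached (length 3, optimal by BFS)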